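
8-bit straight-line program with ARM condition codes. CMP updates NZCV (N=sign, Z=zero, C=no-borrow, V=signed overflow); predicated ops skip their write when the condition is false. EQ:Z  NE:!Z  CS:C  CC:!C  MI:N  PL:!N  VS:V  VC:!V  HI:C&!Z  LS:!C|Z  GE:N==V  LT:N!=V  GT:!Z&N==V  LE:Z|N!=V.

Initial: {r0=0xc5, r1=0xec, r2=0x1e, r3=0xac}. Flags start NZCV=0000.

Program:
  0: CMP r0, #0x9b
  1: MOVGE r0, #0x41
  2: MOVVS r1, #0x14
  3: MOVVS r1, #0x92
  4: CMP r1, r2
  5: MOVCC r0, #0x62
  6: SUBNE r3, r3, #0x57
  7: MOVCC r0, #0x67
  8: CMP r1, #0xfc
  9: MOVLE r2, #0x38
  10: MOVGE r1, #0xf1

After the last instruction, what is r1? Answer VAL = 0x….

VAL = 0xec

[0] flags=0010 → (cmp)
[1] flags=0010 GE?T → r0=0x41
[2] flags=0010 VS?F → skip
[3] flags=0010 VS?F → skip
[4] flags=1010 → (cmp)
[5] flags=1010 CC?F → skip
[6] flags=1010 NE?T → r3=0x55
[7] flags=1010 CC?F → skip
[8] flags=1000 → (cmp)
[9] flags=1000 LE?T → r2=0x38
[10] flags=1000 GE?F → skip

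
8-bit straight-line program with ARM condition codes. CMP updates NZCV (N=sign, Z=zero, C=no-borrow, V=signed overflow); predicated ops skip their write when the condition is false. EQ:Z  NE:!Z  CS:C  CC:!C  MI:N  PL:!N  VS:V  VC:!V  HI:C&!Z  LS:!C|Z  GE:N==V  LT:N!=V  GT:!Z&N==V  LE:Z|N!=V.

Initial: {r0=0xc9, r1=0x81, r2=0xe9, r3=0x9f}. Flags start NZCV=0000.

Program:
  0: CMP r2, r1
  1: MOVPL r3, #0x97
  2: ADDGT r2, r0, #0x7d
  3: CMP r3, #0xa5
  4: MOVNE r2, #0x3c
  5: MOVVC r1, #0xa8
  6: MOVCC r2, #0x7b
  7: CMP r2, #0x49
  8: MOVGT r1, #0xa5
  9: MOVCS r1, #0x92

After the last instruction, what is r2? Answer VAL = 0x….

VAL = 0x7b

0: ✓ CMP  NZCV=0010
1: ✓ MOVPL  r3←0x97
2: ✓ ADDGT  r2←0x46
3: ✓ CMP  NZCV=1000
4: ✓ MOVNE  r2←0x3c
5: ✓ MOVVC  r1←0xa8
6: ✓ MOVCC  r2←0x7b
7: ✓ CMP  NZCV=0010
8: ✓ MOVGT  r1←0xa5
9: ✓ MOVCS  r1←0x92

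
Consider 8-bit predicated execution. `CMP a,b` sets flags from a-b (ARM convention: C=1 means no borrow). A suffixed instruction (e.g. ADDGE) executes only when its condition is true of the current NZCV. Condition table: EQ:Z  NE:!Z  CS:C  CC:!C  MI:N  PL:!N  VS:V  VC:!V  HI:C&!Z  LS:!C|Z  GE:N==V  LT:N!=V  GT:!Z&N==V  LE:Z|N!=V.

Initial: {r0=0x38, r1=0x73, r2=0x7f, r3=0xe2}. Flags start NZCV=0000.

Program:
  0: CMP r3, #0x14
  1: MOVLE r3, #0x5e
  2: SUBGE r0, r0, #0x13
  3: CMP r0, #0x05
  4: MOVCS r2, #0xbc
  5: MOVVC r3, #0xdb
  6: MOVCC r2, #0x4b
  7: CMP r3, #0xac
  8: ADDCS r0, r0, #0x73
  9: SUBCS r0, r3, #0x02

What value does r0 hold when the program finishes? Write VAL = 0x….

[0] flags=1010 → (cmp)
[1] flags=1010 LE?T → r3=0x5e
[2] flags=1010 GE?F → skip
[3] flags=0010 → (cmp)
[4] flags=0010 CS?T → r2=0xbc
[5] flags=0010 VC?T → r3=0xdb
[6] flags=0010 CC?F → skip
[7] flags=0010 → (cmp)
[8] flags=0010 CS?T → r0=0xab
[9] flags=0010 CS?T → r0=0xd9

VAL = 0xd9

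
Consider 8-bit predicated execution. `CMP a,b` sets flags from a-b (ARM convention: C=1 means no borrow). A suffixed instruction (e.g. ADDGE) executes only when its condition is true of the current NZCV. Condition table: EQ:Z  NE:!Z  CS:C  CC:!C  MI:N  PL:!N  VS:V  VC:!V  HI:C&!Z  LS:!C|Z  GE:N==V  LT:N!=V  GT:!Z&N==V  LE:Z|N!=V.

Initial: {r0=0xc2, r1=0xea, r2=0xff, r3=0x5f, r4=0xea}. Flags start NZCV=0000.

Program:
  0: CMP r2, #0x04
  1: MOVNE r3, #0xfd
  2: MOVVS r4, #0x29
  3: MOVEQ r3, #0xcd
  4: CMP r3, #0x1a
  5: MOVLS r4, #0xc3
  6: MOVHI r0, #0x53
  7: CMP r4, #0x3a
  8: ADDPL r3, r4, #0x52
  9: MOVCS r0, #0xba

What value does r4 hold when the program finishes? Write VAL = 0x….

VAL = 0xea

0: ✓ CMP  NZCV=1010
1: ✓ MOVNE  r3←0xfd
2: · MOVVS
3: · MOVEQ
4: ✓ CMP  NZCV=1010
5: · MOVLS
6: ✓ MOVHI  r0←0x53
7: ✓ CMP  NZCV=1010
8: · ADDPL
9: ✓ MOVCS  r0←0xba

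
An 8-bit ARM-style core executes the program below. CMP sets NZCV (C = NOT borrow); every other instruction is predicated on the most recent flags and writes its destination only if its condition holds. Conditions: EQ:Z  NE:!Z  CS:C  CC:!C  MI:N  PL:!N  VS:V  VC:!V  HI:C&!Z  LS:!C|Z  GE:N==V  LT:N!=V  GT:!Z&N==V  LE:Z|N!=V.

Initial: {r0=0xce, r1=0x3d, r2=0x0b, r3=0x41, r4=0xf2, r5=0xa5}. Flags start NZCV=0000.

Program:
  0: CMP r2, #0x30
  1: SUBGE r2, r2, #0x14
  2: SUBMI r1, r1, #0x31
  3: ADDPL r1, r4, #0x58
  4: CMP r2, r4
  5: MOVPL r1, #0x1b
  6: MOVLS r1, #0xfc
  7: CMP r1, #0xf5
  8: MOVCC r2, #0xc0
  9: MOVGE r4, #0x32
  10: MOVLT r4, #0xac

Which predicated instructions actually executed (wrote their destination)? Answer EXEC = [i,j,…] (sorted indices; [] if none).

[0] flags=1000 → (cmp)
[1] flags=1000 GE?F → skip
[2] flags=1000 MI?T → r1=0x0c
[3] flags=1000 PL?F → skip
[4] flags=0000 → (cmp)
[5] flags=0000 PL?T → r1=0x1b
[6] flags=0000 LS?T → r1=0xfc
[7] flags=0010 → (cmp)
[8] flags=0010 CC?F → skip
[9] flags=0010 GE?T → r4=0x32
[10] flags=0010 LT?F → skip

EXEC = [2,5,6,9]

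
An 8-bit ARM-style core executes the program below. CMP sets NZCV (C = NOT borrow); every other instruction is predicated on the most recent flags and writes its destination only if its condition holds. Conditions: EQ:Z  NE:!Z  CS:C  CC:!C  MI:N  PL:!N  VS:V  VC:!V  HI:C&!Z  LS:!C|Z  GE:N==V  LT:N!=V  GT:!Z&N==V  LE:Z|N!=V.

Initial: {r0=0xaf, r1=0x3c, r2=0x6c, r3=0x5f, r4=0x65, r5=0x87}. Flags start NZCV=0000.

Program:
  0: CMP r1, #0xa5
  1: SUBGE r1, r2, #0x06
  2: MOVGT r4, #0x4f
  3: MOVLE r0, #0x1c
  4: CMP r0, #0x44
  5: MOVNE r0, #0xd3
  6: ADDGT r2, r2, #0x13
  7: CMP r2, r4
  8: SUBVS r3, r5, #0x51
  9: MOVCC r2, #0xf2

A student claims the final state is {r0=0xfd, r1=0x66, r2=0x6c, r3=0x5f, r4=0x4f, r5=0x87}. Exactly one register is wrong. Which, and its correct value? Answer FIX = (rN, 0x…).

[0] flags=1001 → (cmp)
[1] flags=1001 GE?T → r1=0x66
[2] flags=1001 GT?T → r4=0x4f
[3] flags=1001 LE?F → skip
[4] flags=0011 → (cmp)
[5] flags=0011 NE?T → r0=0xd3
[6] flags=0011 GT?F → skip
[7] flags=0010 → (cmp)
[8] flags=0010 VS?F → skip
[9] flags=0010 CC?F → skip

FIX = (r0, 0xd3)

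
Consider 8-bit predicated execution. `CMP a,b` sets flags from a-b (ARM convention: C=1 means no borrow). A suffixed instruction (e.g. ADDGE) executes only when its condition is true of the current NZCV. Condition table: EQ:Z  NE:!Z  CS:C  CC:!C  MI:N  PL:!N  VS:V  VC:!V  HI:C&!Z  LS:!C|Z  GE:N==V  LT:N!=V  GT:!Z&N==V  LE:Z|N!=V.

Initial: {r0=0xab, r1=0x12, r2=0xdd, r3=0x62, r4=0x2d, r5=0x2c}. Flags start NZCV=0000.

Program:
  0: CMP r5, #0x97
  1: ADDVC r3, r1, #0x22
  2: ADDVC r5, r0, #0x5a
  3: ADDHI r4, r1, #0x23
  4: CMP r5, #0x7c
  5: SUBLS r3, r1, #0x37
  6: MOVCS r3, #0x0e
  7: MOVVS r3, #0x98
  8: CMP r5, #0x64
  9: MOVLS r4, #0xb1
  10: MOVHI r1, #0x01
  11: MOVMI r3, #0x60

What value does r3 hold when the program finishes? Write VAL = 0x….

VAL = 0x60

0: ✓ CMP  NZCV=1001
1: · ADDVC
2: · ADDVC
3: · ADDHI
4: ✓ CMP  NZCV=1000
5: ✓ SUBLS  r3←0xdb
6: · MOVCS
7: · MOVVS
8: ✓ CMP  NZCV=1000
9: ✓ MOVLS  r4←0xb1
10: · MOVHI
11: ✓ MOVMI  r3←0x60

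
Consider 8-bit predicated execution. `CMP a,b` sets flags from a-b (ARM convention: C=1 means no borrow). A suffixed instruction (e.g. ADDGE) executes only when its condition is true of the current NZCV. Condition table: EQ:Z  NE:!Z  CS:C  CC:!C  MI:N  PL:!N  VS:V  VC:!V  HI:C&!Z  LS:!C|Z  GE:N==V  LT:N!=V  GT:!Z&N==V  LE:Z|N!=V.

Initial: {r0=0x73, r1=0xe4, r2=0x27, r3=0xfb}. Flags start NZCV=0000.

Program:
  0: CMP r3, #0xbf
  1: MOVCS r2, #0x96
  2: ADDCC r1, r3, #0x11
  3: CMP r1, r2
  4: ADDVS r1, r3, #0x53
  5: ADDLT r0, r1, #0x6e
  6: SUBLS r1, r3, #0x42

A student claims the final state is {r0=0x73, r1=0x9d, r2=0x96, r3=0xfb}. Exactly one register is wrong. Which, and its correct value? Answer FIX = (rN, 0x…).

[0] flags=0010 → (cmp)
[1] flags=0010 CS?T → r2=0x96
[2] flags=0010 CC?F → skip
[3] flags=0010 → (cmp)
[4] flags=0010 VS?F → skip
[5] flags=0010 LT?F → skip
[6] flags=0010 LS?F → skip

FIX = (r1, 0xe4)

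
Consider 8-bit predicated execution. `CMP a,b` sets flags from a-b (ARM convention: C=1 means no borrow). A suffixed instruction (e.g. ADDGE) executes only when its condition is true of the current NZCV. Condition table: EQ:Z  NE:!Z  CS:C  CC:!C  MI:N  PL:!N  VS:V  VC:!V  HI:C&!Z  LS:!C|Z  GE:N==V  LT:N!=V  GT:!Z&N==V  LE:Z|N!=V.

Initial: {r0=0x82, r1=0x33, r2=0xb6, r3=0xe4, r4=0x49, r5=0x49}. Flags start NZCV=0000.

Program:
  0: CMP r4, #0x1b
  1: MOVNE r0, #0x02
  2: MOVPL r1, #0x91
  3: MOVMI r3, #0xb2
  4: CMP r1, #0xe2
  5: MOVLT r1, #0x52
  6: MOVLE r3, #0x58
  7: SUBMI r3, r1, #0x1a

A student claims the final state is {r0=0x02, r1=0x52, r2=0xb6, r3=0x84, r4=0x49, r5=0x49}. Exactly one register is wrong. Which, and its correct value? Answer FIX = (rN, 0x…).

[0] flags=0010 → (cmp)
[1] flags=0010 NE?T → r0=0x02
[2] flags=0010 PL?T → r1=0x91
[3] flags=0010 MI?F → skip
[4] flags=1000 → (cmp)
[5] flags=1000 LT?T → r1=0x52
[6] flags=1000 LE?T → r3=0x58
[7] flags=1000 MI?T → r3=0x38

FIX = (r3, 0x38)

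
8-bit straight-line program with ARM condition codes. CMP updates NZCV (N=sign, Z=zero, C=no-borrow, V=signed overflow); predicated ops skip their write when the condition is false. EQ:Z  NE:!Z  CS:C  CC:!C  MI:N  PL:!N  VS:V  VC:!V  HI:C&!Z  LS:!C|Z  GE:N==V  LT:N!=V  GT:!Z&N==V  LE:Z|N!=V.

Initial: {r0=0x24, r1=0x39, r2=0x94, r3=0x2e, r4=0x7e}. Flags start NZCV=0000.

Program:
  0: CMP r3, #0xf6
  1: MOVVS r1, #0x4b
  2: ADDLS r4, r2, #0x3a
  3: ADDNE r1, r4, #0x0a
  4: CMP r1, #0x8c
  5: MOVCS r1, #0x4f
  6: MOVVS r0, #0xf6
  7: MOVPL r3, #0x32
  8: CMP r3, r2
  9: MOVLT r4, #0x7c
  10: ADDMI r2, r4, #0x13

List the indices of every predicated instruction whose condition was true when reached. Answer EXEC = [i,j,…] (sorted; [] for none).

0: ✓ CMP  NZCV=0000
1: · MOVVS
2: ✓ ADDLS  r4←0xce
3: ✓ ADDNE  r1←0xd8
4: ✓ CMP  NZCV=0010
5: ✓ MOVCS  r1←0x4f
6: · MOVVS
7: ✓ MOVPL  r3←0x32
8: ✓ CMP  NZCV=1001
9: · MOVLT
10: ✓ ADDMI  r2←0xe1

EXEC = [2,3,5,7,10]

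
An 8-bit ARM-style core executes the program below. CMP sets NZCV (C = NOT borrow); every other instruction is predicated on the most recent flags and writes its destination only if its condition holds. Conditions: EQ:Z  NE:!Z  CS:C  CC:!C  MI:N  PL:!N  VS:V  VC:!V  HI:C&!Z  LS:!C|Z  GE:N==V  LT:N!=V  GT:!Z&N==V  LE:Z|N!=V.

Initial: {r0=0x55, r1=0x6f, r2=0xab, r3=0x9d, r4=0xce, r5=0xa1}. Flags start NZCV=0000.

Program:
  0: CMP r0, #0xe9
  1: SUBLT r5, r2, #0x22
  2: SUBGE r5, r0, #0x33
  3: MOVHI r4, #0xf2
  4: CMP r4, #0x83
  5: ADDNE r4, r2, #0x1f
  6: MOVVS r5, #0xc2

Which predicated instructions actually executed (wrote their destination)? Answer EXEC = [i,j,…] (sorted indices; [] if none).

EXEC = [2,5]

[0] flags=0000 → (cmp)
[1] flags=0000 LT?F → skip
[2] flags=0000 GE?T → r5=0x22
[3] flags=0000 HI?F → skip
[4] flags=0010 → (cmp)
[5] flags=0010 NE?T → r4=0xca
[6] flags=0010 VS?F → skip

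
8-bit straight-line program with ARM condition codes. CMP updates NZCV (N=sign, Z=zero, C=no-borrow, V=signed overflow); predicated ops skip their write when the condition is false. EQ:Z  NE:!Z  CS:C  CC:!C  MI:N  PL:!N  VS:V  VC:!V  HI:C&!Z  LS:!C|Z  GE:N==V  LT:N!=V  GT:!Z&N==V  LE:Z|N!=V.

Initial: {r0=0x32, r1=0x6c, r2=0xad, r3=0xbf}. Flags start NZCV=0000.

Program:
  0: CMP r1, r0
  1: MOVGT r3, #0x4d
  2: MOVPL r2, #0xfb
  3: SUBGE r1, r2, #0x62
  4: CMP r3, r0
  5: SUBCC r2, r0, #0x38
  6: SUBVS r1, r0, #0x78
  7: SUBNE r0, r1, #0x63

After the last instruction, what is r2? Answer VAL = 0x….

VAL = 0xfb

[0] flags=0010 → (cmp)
[1] flags=0010 GT?T → r3=0x4d
[2] flags=0010 PL?T → r2=0xfb
[3] flags=0010 GE?T → r1=0x99
[4] flags=0010 → (cmp)
[5] flags=0010 CC?F → skip
[6] flags=0010 VS?F → skip
[7] flags=0010 NE?T → r0=0x36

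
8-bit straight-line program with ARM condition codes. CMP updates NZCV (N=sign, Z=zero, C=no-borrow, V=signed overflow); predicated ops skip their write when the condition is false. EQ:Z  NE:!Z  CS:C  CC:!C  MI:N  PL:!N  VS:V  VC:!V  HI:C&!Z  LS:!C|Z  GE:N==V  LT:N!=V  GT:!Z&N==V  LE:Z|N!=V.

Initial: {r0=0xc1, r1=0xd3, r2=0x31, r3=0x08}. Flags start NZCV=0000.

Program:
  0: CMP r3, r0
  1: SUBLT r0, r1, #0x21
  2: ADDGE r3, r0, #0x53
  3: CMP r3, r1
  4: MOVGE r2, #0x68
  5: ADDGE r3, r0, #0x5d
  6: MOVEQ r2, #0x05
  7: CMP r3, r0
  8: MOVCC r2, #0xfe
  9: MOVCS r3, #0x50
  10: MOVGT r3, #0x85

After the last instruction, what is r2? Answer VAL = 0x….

0: ✓ CMP  NZCV=0000
1: · SUBLT
2: ✓ ADDGE  r3←0x14
3: ✓ CMP  NZCV=0000
4: ✓ MOVGE  r2←0x68
5: ✓ ADDGE  r3←0x1e
6: · MOVEQ
7: ✓ CMP  NZCV=0000
8: ✓ MOVCC  r2←0xfe
9: · MOVCS
10: ✓ MOVGT  r3←0x85

VAL = 0xfe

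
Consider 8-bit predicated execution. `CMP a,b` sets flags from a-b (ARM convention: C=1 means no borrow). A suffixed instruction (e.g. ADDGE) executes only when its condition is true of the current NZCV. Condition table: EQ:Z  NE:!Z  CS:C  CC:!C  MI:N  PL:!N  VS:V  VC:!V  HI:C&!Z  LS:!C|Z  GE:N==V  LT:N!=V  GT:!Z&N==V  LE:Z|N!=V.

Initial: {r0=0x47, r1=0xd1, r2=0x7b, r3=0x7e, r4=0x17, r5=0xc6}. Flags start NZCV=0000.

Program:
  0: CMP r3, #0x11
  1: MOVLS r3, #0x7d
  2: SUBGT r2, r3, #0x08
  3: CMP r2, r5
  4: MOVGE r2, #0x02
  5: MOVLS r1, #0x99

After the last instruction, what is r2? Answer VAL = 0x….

VAL = 0x02

0: ✓ CMP  NZCV=0010
1: · MOVLS
2: ✓ SUBGT  r2←0x76
3: ✓ CMP  NZCV=1001
4: ✓ MOVGE  r2←0x02
5: ✓ MOVLS  r1←0x99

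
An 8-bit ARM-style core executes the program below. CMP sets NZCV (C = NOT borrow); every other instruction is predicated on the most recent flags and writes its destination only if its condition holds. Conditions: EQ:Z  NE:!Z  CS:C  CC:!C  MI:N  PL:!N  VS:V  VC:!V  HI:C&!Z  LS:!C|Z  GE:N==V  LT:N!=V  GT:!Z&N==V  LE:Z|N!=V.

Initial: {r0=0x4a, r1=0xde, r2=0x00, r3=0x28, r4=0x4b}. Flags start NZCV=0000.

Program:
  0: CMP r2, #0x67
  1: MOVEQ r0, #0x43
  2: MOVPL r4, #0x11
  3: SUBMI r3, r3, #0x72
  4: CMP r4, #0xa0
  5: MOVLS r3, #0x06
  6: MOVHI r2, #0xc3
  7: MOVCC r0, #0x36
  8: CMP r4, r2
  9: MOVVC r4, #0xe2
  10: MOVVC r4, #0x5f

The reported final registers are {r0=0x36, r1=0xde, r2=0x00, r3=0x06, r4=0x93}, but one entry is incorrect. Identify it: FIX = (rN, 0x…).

FIX = (r4, 0x5f)

0: ✓ CMP  NZCV=1000
1: · MOVEQ
2: · MOVPL
3: ✓ SUBMI  r3←0xb6
4: ✓ CMP  NZCV=1001
5: ✓ MOVLS  r3←0x06
6: · MOVHI
7: ✓ MOVCC  r0←0x36
8: ✓ CMP  NZCV=0010
9: ✓ MOVVC  r4←0xe2
10: ✓ MOVVC  r4←0x5f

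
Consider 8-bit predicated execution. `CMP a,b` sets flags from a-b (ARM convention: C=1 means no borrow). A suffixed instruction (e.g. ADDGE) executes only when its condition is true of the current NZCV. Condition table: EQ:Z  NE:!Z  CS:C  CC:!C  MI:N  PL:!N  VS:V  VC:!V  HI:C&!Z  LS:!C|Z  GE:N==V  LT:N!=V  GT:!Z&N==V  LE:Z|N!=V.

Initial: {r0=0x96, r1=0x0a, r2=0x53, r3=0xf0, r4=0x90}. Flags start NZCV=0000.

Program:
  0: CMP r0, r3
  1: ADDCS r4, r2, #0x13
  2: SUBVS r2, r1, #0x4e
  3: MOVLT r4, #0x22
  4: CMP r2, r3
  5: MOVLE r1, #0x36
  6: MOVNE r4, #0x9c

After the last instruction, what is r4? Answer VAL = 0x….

[0] flags=1000 → (cmp)
[1] flags=1000 CS?F → skip
[2] flags=1000 VS?F → skip
[3] flags=1000 LT?T → r4=0x22
[4] flags=0000 → (cmp)
[5] flags=0000 LE?F → skip
[6] flags=0000 NE?T → r4=0x9c

VAL = 0x9c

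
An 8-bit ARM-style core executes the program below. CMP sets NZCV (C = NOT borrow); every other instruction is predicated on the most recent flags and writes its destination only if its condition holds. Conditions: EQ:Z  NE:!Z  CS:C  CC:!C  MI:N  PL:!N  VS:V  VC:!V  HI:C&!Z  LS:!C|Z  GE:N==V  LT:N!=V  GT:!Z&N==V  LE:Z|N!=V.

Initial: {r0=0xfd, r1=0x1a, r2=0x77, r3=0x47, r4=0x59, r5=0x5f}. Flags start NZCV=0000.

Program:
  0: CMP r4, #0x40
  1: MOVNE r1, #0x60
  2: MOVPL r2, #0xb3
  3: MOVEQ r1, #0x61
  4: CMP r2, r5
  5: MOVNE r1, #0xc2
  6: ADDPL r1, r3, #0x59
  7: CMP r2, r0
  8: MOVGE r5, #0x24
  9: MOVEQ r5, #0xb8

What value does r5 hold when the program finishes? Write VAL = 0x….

VAL = 0x5f

[0] flags=0010 → (cmp)
[1] flags=0010 NE?T → r1=0x60
[2] flags=0010 PL?T → r2=0xb3
[3] flags=0010 EQ?F → skip
[4] flags=0011 → (cmp)
[5] flags=0011 NE?T → r1=0xc2
[6] flags=0011 PL?T → r1=0xa0
[7] flags=1000 → (cmp)
[8] flags=1000 GE?F → skip
[9] flags=1000 EQ?F → skip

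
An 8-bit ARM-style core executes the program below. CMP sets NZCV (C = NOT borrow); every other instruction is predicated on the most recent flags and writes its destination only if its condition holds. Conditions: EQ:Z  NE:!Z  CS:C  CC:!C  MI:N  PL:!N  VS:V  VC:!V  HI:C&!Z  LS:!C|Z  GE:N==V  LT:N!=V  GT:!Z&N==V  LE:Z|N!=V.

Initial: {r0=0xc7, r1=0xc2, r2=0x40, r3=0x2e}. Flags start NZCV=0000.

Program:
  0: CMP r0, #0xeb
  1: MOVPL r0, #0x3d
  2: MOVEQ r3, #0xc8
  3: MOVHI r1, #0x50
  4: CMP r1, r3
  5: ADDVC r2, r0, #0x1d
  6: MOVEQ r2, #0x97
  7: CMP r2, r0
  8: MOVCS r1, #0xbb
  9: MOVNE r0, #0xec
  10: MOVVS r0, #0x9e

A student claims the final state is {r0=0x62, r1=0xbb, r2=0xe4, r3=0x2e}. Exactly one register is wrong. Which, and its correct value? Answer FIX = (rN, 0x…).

[0] flags=1000 → (cmp)
[1] flags=1000 PL?F → skip
[2] flags=1000 EQ?F → skip
[3] flags=1000 HI?F → skip
[4] flags=1010 → (cmp)
[5] flags=1010 VC?T → r2=0xe4
[6] flags=1010 EQ?F → skip
[7] flags=0010 → (cmp)
[8] flags=0010 CS?T → r1=0xbb
[9] flags=0010 NE?T → r0=0xec
[10] flags=0010 VS?F → skip

FIX = (r0, 0xec)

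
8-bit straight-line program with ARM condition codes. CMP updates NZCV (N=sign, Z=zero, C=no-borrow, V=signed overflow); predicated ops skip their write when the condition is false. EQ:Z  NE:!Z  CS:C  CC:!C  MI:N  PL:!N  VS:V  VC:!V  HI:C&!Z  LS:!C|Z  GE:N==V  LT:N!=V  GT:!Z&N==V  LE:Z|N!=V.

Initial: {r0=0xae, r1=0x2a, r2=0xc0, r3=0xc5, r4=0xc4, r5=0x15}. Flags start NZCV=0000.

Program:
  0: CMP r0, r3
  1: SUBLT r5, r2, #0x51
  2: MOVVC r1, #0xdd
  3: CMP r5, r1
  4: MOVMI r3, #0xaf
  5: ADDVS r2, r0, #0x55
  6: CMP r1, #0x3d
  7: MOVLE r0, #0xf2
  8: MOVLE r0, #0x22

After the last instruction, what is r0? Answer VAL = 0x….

0: ✓ CMP  NZCV=1000
1: ✓ SUBLT  r5←0x6f
2: ✓ MOVVC  r1←0xdd
3: ✓ CMP  NZCV=1001
4: ✓ MOVMI  r3←0xaf
5: ✓ ADDVS  r2←0x03
6: ✓ CMP  NZCV=1010
7: ✓ MOVLE  r0←0xf2
8: ✓ MOVLE  r0←0x22

VAL = 0x22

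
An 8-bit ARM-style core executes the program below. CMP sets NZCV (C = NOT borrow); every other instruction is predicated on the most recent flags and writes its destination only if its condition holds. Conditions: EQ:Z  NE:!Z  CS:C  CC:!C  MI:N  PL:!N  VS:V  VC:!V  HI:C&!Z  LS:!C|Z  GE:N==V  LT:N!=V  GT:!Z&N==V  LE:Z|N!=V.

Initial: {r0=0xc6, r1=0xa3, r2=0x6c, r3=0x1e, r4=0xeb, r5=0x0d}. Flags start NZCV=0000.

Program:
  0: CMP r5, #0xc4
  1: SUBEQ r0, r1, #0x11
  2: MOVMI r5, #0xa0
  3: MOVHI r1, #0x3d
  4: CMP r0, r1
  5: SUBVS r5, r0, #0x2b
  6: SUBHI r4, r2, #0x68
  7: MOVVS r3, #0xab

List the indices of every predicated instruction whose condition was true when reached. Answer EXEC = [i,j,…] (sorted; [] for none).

EXEC = [6]

0: ✓ CMP  NZCV=0000
1: · SUBEQ
2: · MOVMI
3: · MOVHI
4: ✓ CMP  NZCV=0010
5: · SUBVS
6: ✓ SUBHI  r4←0x04
7: · MOVVS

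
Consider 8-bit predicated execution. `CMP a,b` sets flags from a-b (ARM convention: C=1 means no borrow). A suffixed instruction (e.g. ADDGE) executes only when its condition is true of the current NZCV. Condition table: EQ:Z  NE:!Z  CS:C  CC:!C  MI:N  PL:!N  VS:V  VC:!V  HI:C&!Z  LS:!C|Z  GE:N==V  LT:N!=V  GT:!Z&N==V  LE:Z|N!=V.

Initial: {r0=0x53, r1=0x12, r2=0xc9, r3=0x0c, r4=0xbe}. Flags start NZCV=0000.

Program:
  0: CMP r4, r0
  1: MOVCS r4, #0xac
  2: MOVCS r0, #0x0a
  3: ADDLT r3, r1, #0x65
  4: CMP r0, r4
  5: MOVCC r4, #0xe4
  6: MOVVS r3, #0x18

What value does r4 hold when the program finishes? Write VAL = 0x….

0: ✓ CMP  NZCV=0011
1: ✓ MOVCS  r4←0xac
2: ✓ MOVCS  r0←0x0a
3: ✓ ADDLT  r3←0x77
4: ✓ CMP  NZCV=0000
5: ✓ MOVCC  r4←0xe4
6: · MOVVS

VAL = 0xe4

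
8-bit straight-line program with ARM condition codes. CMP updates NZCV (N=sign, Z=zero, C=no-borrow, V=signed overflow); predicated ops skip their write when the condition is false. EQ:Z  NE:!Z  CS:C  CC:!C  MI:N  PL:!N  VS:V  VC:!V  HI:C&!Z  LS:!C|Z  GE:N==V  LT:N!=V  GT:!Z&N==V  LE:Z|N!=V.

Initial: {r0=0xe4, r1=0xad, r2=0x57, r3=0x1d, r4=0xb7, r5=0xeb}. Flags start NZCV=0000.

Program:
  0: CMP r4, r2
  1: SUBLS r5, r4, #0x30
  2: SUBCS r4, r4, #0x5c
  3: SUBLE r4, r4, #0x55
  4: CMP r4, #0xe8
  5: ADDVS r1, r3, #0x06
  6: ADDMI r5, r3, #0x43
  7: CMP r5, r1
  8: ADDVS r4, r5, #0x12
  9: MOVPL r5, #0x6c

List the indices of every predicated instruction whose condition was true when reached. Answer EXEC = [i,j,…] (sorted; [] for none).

EXEC = [2,3,9]

[0] flags=0011 → (cmp)
[1] flags=0011 LS?F → skip
[2] flags=0011 CS?T → r4=0x5b
[3] flags=0011 LE?T → r4=0x06
[4] flags=0000 → (cmp)
[5] flags=0000 VS?F → skip
[6] flags=0000 MI?F → skip
[7] flags=0010 → (cmp)
[8] flags=0010 VS?F → skip
[9] flags=0010 PL?T → r5=0x6c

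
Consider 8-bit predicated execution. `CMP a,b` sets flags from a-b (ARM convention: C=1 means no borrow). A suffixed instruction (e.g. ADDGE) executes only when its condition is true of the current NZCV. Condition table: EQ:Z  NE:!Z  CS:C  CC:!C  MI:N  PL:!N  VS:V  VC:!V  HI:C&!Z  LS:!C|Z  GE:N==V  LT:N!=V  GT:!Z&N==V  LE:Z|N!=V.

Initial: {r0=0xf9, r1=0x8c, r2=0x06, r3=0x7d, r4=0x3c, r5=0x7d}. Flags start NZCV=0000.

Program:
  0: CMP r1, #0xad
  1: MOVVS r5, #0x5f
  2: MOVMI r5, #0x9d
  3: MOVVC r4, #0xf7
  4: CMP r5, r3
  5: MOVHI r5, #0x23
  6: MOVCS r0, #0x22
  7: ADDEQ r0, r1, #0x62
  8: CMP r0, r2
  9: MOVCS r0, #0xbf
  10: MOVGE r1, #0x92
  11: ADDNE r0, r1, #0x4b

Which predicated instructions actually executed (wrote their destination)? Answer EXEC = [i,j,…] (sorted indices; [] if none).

EXEC = [2,3,5,6,9,10,11]

[0] flags=1000 → (cmp)
[1] flags=1000 VS?F → skip
[2] flags=1000 MI?T → r5=0x9d
[3] flags=1000 VC?T → r4=0xf7
[4] flags=0011 → (cmp)
[5] flags=0011 HI?T → r5=0x23
[6] flags=0011 CS?T → r0=0x22
[7] flags=0011 EQ?F → skip
[8] flags=0010 → (cmp)
[9] flags=0010 CS?T → r0=0xbf
[10] flags=0010 GE?T → r1=0x92
[11] flags=0010 NE?T → r0=0xdd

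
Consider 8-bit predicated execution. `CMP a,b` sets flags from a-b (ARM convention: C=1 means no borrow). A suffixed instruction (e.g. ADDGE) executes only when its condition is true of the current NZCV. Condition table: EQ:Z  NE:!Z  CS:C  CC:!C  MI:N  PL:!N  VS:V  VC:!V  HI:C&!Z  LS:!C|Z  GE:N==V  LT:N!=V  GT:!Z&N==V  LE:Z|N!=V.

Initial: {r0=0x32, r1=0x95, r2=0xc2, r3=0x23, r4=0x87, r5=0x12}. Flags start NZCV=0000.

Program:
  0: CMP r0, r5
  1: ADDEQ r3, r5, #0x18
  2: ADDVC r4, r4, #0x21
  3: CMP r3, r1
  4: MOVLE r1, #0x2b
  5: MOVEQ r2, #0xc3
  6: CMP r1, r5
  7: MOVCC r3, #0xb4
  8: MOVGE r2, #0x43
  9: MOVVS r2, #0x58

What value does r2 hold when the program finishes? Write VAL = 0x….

[0] flags=0010 → (cmp)
[1] flags=0010 EQ?F → skip
[2] flags=0010 VC?T → r4=0xa8
[3] flags=1001 → (cmp)
[4] flags=1001 LE?F → skip
[5] flags=1001 EQ?F → skip
[6] flags=1010 → (cmp)
[7] flags=1010 CC?F → skip
[8] flags=1010 GE?F → skip
[9] flags=1010 VS?F → skip

VAL = 0xc2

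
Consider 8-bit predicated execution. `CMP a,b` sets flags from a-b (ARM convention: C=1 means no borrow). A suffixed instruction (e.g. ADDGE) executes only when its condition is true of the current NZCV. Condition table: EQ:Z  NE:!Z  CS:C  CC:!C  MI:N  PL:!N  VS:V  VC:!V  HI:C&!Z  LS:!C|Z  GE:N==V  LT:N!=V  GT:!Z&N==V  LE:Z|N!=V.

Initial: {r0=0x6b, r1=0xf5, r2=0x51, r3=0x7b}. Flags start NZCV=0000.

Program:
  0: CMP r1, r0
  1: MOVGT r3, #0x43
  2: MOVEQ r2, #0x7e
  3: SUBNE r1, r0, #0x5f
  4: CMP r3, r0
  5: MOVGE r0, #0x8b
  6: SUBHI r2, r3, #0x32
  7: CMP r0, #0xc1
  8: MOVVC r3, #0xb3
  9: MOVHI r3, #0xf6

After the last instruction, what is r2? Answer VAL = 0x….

0: ✓ CMP  NZCV=1010
1: · MOVGT
2: · MOVEQ
3: ✓ SUBNE  r1←0x0c
4: ✓ CMP  NZCV=0010
5: ✓ MOVGE  r0←0x8b
6: ✓ SUBHI  r2←0x49
7: ✓ CMP  NZCV=1000
8: ✓ MOVVC  r3←0xb3
9: · MOVHI

VAL = 0x49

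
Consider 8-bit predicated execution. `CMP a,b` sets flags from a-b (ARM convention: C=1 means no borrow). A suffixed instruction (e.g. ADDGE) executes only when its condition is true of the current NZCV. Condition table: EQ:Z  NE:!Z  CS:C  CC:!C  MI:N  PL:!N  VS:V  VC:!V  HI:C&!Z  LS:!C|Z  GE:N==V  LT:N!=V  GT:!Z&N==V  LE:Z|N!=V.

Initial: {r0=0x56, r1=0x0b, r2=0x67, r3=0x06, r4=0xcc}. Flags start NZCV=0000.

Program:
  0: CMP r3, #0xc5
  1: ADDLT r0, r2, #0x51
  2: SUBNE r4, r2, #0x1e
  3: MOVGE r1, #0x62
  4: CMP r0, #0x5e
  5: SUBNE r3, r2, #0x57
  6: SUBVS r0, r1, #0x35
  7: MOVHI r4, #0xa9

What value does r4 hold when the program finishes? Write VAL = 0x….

[0] flags=0000 → (cmp)
[1] flags=0000 LT?F → skip
[2] flags=0000 NE?T → r4=0x49
[3] flags=0000 GE?T → r1=0x62
[4] flags=1000 → (cmp)
[5] flags=1000 NE?T → r3=0x10
[6] flags=1000 VS?F → skip
[7] flags=1000 HI?F → skip

VAL = 0x49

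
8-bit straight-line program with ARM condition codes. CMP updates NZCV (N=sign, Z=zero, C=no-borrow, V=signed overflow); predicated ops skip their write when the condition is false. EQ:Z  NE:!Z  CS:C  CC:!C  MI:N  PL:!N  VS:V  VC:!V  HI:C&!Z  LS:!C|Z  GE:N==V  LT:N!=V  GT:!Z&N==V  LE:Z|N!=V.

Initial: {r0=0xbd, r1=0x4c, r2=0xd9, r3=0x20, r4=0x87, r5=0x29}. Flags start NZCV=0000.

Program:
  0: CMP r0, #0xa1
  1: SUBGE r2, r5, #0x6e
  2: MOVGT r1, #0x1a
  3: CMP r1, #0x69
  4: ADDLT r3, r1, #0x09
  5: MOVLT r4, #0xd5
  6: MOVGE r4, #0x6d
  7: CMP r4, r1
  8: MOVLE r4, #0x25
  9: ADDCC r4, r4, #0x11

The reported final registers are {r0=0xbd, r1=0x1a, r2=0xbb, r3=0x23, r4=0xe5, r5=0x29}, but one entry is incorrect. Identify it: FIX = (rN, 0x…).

0: ✓ CMP  NZCV=0010
1: ✓ SUBGE  r2←0xbb
2: ✓ MOVGT  r1←0x1a
3: ✓ CMP  NZCV=1000
4: ✓ ADDLT  r3←0x23
5: ✓ MOVLT  r4←0xd5
6: · MOVGE
7: ✓ CMP  NZCV=1010
8: ✓ MOVLE  r4←0x25
9: · ADDCC

FIX = (r4, 0x25)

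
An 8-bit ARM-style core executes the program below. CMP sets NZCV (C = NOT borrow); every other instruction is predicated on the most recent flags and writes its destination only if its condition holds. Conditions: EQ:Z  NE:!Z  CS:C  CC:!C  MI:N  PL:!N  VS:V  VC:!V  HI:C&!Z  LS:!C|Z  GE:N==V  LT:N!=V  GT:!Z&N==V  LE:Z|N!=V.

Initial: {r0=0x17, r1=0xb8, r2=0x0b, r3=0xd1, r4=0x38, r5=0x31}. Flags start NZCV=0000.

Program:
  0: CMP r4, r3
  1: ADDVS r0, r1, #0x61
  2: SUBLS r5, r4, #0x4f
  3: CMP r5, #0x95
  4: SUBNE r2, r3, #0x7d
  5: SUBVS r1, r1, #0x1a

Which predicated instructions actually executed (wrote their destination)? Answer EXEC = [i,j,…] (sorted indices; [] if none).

EXEC = [2,4]

0: ✓ CMP  NZCV=0000
1: · ADDVS
2: ✓ SUBLS  r5←0xe9
3: ✓ CMP  NZCV=0010
4: ✓ SUBNE  r2←0x54
5: · SUBVS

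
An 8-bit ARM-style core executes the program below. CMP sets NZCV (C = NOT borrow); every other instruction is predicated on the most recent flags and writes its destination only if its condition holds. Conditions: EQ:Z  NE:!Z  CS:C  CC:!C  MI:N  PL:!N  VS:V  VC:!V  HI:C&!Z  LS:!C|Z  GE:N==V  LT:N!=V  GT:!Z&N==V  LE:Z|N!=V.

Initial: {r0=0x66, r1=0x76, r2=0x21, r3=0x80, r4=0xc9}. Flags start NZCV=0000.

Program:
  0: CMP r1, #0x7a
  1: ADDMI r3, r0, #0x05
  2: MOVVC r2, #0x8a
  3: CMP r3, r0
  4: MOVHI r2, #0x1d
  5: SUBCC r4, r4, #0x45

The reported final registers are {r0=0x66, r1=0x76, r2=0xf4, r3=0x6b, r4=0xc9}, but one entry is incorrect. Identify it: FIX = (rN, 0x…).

[0] flags=1000 → (cmp)
[1] flags=1000 MI?T → r3=0x6b
[2] flags=1000 VC?T → r2=0x8a
[3] flags=0010 → (cmp)
[4] flags=0010 HI?T → r2=0x1d
[5] flags=0010 CC?F → skip

FIX = (r2, 0x1d)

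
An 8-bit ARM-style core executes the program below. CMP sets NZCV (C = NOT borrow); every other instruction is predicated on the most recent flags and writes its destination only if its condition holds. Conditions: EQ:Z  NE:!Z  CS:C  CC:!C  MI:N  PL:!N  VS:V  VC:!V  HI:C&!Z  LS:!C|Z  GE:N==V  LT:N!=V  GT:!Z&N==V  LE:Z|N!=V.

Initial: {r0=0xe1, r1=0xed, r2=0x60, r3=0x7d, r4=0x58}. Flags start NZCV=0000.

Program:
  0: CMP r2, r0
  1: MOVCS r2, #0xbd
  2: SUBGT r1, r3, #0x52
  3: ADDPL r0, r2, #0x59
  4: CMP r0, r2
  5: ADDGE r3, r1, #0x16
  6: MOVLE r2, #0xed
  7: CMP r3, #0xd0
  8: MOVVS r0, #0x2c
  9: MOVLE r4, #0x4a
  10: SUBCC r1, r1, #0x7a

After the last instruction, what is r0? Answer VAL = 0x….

[0] flags=0000 → (cmp)
[1] flags=0000 CS?F → skip
[2] flags=0000 GT?T → r1=0x2b
[3] flags=0000 PL?T → r0=0xb9
[4] flags=0011 → (cmp)
[5] flags=0011 GE?F → skip
[6] flags=0011 LE?T → r2=0xed
[7] flags=1001 → (cmp)
[8] flags=1001 VS?T → r0=0x2c
[9] flags=1001 LE?F → skip
[10] flags=1001 CC?T → r1=0xb1

VAL = 0x2c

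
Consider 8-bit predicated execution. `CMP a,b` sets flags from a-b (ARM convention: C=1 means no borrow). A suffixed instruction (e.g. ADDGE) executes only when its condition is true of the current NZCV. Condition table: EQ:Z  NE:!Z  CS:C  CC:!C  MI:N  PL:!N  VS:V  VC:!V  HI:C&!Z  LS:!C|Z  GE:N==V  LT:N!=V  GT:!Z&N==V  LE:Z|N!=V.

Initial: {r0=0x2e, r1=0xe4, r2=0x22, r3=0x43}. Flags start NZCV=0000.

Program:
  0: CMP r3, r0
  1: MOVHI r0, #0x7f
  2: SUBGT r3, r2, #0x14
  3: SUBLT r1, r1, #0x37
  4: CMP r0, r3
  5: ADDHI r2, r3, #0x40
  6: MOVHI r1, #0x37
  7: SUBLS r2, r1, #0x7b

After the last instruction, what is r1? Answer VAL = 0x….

[0] flags=0010 → (cmp)
[1] flags=0010 HI?T → r0=0x7f
[2] flags=0010 GT?T → r3=0x0e
[3] flags=0010 LT?F → skip
[4] flags=0010 → (cmp)
[5] flags=0010 HI?T → r2=0x4e
[6] flags=0010 HI?T → r1=0x37
[7] flags=0010 LS?F → skip

VAL = 0x37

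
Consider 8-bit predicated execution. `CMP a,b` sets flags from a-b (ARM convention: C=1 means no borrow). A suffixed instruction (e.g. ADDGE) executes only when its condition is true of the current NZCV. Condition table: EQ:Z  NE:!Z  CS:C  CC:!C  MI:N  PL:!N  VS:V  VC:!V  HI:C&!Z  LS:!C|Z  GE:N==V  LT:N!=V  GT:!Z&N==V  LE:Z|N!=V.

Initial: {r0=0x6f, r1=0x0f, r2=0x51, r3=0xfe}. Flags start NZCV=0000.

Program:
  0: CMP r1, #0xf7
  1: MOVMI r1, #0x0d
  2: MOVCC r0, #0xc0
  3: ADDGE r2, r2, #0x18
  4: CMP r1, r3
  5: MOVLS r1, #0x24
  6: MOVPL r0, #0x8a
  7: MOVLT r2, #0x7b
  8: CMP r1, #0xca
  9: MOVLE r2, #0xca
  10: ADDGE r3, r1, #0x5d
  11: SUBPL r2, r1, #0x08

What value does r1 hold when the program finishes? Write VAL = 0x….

VAL = 0x24

0: ✓ CMP  NZCV=0000
1: · MOVMI
2: ✓ MOVCC  r0←0xc0
3: ✓ ADDGE  r2←0x69
4: ✓ CMP  NZCV=0000
5: ✓ MOVLS  r1←0x24
6: ✓ MOVPL  r0←0x8a
7: · MOVLT
8: ✓ CMP  NZCV=0000
9: · MOVLE
10: ✓ ADDGE  r3←0x81
11: ✓ SUBPL  r2←0x1c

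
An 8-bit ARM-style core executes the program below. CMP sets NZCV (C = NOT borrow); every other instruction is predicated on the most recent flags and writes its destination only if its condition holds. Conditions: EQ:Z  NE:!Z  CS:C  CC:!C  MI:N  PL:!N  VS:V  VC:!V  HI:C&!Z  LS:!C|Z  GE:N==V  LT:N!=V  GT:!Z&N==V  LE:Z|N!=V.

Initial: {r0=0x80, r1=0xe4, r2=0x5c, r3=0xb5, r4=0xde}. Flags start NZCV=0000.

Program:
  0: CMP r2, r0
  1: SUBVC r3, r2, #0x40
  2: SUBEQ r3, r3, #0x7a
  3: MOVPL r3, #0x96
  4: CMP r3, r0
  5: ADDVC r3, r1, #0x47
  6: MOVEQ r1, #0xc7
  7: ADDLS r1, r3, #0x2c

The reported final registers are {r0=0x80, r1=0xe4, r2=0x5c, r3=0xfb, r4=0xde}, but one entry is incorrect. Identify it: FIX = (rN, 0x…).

[0] flags=1001 → (cmp)
[1] flags=1001 VC?F → skip
[2] flags=1001 EQ?F → skip
[3] flags=1001 PL?F → skip
[4] flags=0010 → (cmp)
[5] flags=0010 VC?T → r3=0x2b
[6] flags=0010 EQ?F → skip
[7] flags=0010 LS?F → skip

FIX = (r3, 0x2b)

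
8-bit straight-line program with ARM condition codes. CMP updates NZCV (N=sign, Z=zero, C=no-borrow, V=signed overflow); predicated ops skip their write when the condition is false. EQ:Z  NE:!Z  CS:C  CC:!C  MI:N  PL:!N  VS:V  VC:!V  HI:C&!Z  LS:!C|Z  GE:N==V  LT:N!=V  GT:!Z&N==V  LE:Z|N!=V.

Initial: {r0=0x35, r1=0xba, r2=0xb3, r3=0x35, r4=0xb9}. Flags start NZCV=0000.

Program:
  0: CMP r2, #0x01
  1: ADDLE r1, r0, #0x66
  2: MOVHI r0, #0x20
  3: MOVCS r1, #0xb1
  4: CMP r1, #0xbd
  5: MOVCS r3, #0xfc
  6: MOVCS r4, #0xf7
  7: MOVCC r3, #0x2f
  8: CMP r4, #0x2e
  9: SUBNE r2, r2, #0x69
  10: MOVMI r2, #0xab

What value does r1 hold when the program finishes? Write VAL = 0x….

VAL = 0xb1

0: ✓ CMP  NZCV=1010
1: ✓ ADDLE  r1←0x9b
2: ✓ MOVHI  r0←0x20
3: ✓ MOVCS  r1←0xb1
4: ✓ CMP  NZCV=1000
5: · MOVCS
6: · MOVCS
7: ✓ MOVCC  r3←0x2f
8: ✓ CMP  NZCV=1010
9: ✓ SUBNE  r2←0x4a
10: ✓ MOVMI  r2←0xab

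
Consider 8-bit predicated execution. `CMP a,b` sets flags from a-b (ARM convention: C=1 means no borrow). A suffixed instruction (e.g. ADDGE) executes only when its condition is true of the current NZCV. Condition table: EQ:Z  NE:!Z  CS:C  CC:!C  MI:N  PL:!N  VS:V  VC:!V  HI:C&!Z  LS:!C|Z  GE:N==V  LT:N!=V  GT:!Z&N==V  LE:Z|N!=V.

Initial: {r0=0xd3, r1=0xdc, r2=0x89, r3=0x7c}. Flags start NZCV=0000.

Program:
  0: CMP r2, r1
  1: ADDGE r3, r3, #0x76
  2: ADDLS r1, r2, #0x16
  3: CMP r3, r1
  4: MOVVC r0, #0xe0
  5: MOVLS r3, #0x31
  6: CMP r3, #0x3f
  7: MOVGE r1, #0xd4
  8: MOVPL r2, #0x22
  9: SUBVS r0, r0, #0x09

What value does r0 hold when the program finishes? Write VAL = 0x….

0: ✓ CMP  NZCV=1000
1: · ADDGE
2: ✓ ADDLS  r1←0x9f
3: ✓ CMP  NZCV=1001
4: · MOVVC
5: ✓ MOVLS  r3←0x31
6: ✓ CMP  NZCV=1000
7: · MOVGE
8: · MOVPL
9: · SUBVS

VAL = 0xd3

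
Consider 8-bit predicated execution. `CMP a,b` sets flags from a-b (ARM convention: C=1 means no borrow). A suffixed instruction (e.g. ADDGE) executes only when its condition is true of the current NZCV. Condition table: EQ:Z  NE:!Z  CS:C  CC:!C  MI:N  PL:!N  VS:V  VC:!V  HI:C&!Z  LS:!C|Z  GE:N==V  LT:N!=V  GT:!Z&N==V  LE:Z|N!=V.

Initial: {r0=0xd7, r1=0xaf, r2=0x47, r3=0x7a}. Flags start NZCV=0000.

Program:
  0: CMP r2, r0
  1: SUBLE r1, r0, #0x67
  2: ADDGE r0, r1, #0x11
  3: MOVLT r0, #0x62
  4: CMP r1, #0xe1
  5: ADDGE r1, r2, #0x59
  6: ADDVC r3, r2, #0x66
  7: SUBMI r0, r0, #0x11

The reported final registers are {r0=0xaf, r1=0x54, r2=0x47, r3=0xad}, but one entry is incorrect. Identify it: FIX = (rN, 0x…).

FIX = (r1, 0xaf)

[0] flags=0000 → (cmp)
[1] flags=0000 LE?F → skip
[2] flags=0000 GE?T → r0=0xc0
[3] flags=0000 LT?F → skip
[4] flags=1000 → (cmp)
[5] flags=1000 GE?F → skip
[6] flags=1000 VC?T → r3=0xad
[7] flags=1000 MI?T → r0=0xaf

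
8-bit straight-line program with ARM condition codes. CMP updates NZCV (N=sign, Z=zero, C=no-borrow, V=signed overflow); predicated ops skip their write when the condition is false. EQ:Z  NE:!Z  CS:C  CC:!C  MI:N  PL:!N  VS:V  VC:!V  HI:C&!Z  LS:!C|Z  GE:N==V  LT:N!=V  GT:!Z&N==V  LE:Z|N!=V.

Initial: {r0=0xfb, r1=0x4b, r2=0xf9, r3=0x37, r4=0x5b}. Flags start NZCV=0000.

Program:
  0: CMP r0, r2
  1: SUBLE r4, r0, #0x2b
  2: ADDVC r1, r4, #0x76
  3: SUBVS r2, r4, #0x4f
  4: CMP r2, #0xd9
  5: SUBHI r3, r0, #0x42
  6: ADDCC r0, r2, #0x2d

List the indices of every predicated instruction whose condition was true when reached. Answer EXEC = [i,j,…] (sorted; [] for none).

[0] flags=0010 → (cmp)
[1] flags=0010 LE?F → skip
[2] flags=0010 VC?T → r1=0xd1
[3] flags=0010 VS?F → skip
[4] flags=0010 → (cmp)
[5] flags=0010 HI?T → r3=0xb9
[6] flags=0010 CC?F → skip

EXEC = [2,5]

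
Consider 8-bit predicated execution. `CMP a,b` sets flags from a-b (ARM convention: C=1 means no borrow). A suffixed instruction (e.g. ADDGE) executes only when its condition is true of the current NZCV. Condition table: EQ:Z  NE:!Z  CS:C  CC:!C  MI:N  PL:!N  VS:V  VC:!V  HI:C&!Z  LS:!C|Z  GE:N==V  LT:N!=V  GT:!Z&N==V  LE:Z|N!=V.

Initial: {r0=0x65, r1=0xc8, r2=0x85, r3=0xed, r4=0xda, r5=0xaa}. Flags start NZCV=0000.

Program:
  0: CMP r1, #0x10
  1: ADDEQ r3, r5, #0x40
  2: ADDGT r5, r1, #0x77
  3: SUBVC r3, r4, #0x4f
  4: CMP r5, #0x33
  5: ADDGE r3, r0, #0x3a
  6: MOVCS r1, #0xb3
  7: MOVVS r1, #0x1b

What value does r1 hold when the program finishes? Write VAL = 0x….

0: ✓ CMP  NZCV=1010
1: · ADDEQ
2: · ADDGT
3: ✓ SUBVC  r3←0x8b
4: ✓ CMP  NZCV=0011
5: · ADDGE
6: ✓ MOVCS  r1←0xb3
7: ✓ MOVVS  r1←0x1b

VAL = 0x1b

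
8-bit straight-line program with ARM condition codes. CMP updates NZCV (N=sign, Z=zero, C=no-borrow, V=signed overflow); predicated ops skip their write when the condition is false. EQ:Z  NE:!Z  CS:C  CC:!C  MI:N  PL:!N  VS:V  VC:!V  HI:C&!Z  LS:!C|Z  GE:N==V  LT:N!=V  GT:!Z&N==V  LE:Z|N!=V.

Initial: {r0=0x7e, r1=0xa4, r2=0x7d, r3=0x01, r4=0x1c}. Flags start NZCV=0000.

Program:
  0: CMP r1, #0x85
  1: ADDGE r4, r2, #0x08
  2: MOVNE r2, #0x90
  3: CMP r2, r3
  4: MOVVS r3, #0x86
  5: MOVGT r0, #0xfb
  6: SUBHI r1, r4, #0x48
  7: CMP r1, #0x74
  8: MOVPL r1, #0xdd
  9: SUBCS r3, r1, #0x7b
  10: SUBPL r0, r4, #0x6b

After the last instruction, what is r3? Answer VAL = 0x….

[0] flags=0010 → (cmp)
[1] flags=0010 GE?T → r4=0x85
[2] flags=0010 NE?T → r2=0x90
[3] flags=1010 → (cmp)
[4] flags=1010 VS?F → skip
[5] flags=1010 GT?F → skip
[6] flags=1010 HI?T → r1=0x3d
[7] flags=1000 → (cmp)
[8] flags=1000 PL?F → skip
[9] flags=1000 CS?F → skip
[10] flags=1000 PL?F → skip

VAL = 0x01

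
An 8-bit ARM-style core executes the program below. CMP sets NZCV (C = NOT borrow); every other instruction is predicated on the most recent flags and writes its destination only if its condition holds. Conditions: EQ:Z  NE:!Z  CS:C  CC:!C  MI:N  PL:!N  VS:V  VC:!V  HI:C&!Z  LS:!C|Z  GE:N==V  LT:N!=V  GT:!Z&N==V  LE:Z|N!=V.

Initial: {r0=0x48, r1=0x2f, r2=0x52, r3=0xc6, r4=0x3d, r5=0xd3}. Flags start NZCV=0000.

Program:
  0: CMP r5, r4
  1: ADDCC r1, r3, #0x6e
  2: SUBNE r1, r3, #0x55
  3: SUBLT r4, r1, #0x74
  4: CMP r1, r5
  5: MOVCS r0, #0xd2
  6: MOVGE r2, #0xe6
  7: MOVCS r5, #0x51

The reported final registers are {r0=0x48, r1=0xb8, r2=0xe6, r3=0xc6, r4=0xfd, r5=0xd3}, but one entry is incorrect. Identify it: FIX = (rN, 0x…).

[0] flags=1010 → (cmp)
[1] flags=1010 CC?F → skip
[2] flags=1010 NE?T → r1=0x71
[3] flags=1010 LT?T → r4=0xfd
[4] flags=1001 → (cmp)
[5] flags=1001 CS?F → skip
[6] flags=1001 GE?T → r2=0xe6
[7] flags=1001 CS?F → skip

FIX = (r1, 0x71)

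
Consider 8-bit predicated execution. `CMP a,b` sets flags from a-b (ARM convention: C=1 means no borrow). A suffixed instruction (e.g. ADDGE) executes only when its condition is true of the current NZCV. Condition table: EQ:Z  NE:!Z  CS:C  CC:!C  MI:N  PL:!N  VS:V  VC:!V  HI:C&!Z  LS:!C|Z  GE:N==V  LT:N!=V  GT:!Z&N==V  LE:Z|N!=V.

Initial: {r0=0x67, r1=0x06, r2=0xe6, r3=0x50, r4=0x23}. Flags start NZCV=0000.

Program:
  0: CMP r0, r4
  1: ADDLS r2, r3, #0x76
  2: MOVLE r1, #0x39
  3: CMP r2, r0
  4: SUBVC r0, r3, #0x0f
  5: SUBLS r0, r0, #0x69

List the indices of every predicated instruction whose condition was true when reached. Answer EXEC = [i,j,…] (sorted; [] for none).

EXEC = []

0: ✓ CMP  NZCV=0010
1: · ADDLS
2: · MOVLE
3: ✓ CMP  NZCV=0011
4: · SUBVC
5: · SUBLS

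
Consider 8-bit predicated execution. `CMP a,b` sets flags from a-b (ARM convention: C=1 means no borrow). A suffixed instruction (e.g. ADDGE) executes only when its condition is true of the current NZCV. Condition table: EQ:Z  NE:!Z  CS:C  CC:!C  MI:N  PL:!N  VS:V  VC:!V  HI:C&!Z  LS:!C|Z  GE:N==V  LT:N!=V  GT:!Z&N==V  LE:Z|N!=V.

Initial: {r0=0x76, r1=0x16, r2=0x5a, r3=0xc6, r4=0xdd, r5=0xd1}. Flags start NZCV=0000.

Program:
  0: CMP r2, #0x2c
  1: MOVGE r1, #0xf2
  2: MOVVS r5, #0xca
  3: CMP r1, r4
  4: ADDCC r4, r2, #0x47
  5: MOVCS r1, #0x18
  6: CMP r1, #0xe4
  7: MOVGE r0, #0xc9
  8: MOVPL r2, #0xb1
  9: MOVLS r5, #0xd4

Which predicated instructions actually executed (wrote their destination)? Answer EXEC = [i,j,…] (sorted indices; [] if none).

[0] flags=0010 → (cmp)
[1] flags=0010 GE?T → r1=0xf2
[2] flags=0010 VS?F → skip
[3] flags=0010 → (cmp)
[4] flags=0010 CC?F → skip
[5] flags=0010 CS?T → r1=0x18
[6] flags=0000 → (cmp)
[7] flags=0000 GE?T → r0=0xc9
[8] flags=0000 PL?T → r2=0xb1
[9] flags=0000 LS?T → r5=0xd4

EXEC = [1,5,7,8,9]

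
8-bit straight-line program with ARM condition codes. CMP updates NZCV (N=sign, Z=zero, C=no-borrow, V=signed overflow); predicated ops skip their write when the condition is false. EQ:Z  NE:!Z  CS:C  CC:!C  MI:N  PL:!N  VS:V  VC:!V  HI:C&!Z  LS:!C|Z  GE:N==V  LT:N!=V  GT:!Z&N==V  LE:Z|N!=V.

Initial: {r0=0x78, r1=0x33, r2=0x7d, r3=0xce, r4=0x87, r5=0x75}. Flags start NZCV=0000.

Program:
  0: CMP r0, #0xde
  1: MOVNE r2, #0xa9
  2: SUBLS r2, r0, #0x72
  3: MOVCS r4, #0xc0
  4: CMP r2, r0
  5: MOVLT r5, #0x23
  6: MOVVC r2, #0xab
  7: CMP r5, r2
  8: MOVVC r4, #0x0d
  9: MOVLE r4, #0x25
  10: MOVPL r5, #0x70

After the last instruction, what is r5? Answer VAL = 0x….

VAL = 0x70

0: ✓ CMP  NZCV=1001
1: ✓ MOVNE  r2←0xa9
2: ✓ SUBLS  r2←0x06
3: · MOVCS
4: ✓ CMP  NZCV=1000
5: ✓ MOVLT  r5←0x23
6: ✓ MOVVC  r2←0xab
7: ✓ CMP  NZCV=0000
8: ✓ MOVVC  r4←0x0d
9: · MOVLE
10: ✓ MOVPL  r5←0x70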